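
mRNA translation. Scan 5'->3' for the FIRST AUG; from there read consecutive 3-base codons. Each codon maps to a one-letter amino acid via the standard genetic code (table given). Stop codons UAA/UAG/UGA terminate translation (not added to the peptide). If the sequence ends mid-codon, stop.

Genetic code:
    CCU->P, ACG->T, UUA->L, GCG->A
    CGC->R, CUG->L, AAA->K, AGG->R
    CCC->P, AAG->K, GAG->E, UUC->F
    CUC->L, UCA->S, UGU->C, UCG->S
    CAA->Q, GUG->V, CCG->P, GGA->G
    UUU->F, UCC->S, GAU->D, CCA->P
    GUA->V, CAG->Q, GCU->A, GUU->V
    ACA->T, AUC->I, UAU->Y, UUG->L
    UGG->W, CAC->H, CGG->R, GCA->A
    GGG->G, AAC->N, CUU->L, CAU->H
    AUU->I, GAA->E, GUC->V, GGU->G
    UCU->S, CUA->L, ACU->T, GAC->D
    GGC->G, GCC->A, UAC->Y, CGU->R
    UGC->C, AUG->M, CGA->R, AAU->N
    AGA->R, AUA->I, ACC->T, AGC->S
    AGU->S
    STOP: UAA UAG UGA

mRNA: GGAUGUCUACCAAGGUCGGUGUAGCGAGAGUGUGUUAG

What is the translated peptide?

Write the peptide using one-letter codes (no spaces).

start AUG at pos 2
pos 2: AUG -> M; peptide=M
pos 5: UCU -> S; peptide=MS
pos 8: ACC -> T; peptide=MST
pos 11: AAG -> K; peptide=MSTK
pos 14: GUC -> V; peptide=MSTKV
pos 17: GGU -> G; peptide=MSTKVG
pos 20: GUA -> V; peptide=MSTKVGV
pos 23: GCG -> A; peptide=MSTKVGVA
pos 26: AGA -> R; peptide=MSTKVGVAR
pos 29: GUG -> V; peptide=MSTKVGVARV
pos 32: UGU -> C; peptide=MSTKVGVARVC
pos 35: UAG -> STOP

Answer: MSTKVGVARVC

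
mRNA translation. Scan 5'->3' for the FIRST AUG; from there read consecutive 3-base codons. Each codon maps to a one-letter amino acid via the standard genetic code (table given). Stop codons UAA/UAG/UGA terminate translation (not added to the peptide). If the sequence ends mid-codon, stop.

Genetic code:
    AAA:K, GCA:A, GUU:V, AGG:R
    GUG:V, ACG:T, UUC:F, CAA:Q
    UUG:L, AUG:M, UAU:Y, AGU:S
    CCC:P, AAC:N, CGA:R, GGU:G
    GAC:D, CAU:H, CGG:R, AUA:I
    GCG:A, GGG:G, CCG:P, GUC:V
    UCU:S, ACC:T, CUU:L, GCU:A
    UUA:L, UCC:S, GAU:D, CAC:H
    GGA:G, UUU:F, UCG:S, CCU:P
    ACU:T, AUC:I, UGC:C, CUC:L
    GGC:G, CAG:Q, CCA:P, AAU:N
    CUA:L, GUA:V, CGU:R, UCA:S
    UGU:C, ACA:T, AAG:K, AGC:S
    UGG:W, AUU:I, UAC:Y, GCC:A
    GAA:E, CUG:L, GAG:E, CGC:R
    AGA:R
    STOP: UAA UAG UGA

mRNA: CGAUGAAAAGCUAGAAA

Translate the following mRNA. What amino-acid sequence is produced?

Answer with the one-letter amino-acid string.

start AUG at pos 2
pos 2: AUG -> M; peptide=M
pos 5: AAA -> K; peptide=MK
pos 8: AGC -> S; peptide=MKS
pos 11: UAG -> STOP

Answer: MKS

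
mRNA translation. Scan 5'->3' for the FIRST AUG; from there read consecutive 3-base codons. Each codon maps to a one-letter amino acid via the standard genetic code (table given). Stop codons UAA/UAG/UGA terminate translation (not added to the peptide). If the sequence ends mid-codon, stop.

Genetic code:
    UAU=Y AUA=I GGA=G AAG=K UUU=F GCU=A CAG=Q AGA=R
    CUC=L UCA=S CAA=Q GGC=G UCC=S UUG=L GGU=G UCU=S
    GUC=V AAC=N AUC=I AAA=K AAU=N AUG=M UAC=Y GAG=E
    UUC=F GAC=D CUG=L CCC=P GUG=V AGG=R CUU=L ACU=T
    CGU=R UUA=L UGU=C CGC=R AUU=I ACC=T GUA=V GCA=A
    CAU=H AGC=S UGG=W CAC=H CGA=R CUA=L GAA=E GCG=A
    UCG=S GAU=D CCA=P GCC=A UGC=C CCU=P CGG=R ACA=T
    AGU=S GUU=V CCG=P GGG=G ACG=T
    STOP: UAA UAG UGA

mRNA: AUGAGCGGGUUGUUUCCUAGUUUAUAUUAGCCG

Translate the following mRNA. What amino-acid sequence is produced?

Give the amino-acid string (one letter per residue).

start AUG at pos 0
pos 0: AUG -> M; peptide=M
pos 3: AGC -> S; peptide=MS
pos 6: GGG -> G; peptide=MSG
pos 9: UUG -> L; peptide=MSGL
pos 12: UUU -> F; peptide=MSGLF
pos 15: CCU -> P; peptide=MSGLFP
pos 18: AGU -> S; peptide=MSGLFPS
pos 21: UUA -> L; peptide=MSGLFPSL
pos 24: UAU -> Y; peptide=MSGLFPSLY
pos 27: UAG -> STOP

Answer: MSGLFPSLY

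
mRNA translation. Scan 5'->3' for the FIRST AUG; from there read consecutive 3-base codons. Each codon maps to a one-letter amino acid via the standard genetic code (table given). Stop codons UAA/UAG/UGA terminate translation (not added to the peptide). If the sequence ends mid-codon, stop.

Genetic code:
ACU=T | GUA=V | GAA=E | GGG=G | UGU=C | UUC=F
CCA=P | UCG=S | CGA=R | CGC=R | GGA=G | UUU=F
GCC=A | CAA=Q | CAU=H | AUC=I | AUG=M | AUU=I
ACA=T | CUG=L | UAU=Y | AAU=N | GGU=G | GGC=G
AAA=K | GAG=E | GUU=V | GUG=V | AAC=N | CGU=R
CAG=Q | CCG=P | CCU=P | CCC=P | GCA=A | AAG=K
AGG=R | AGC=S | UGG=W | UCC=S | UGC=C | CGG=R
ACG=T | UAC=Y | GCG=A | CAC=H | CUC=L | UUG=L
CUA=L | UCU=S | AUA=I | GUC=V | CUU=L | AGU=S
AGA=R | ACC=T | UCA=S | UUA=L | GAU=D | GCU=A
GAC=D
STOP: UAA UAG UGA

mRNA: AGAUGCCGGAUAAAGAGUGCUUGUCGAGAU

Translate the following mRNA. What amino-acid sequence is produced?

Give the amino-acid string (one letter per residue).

start AUG at pos 2
pos 2: AUG -> M; peptide=M
pos 5: CCG -> P; peptide=MP
pos 8: GAU -> D; peptide=MPD
pos 11: AAA -> K; peptide=MPDK
pos 14: GAG -> E; peptide=MPDKE
pos 17: UGC -> C; peptide=MPDKEC
pos 20: UUG -> L; peptide=MPDKECL
pos 23: UCG -> S; peptide=MPDKECLS
pos 26: AGA -> R; peptide=MPDKECLSR
pos 29: only 1 nt remain (<3), stop (end of mRNA)

Answer: MPDKECLSR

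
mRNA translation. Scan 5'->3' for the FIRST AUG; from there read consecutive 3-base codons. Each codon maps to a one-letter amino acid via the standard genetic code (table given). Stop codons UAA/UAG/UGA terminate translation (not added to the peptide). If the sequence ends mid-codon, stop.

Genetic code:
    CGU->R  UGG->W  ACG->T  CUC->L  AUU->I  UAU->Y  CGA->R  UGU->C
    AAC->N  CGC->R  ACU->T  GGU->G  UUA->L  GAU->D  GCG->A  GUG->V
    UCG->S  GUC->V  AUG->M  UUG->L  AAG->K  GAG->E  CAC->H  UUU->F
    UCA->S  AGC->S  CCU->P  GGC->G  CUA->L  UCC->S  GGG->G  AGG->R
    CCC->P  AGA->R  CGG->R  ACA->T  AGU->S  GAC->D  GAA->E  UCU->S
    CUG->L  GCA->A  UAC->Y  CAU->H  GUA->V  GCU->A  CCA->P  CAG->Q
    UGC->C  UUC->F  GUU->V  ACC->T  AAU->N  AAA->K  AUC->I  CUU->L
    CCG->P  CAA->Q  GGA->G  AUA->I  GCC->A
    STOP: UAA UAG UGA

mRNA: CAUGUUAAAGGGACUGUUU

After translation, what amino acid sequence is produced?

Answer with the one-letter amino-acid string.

Answer: MLKGLF

Derivation:
start AUG at pos 1
pos 1: AUG -> M; peptide=M
pos 4: UUA -> L; peptide=ML
pos 7: AAG -> K; peptide=MLK
pos 10: GGA -> G; peptide=MLKG
pos 13: CUG -> L; peptide=MLKGL
pos 16: UUU -> F; peptide=MLKGLF
pos 19: only 0 nt remain (<3), stop (end of mRNA)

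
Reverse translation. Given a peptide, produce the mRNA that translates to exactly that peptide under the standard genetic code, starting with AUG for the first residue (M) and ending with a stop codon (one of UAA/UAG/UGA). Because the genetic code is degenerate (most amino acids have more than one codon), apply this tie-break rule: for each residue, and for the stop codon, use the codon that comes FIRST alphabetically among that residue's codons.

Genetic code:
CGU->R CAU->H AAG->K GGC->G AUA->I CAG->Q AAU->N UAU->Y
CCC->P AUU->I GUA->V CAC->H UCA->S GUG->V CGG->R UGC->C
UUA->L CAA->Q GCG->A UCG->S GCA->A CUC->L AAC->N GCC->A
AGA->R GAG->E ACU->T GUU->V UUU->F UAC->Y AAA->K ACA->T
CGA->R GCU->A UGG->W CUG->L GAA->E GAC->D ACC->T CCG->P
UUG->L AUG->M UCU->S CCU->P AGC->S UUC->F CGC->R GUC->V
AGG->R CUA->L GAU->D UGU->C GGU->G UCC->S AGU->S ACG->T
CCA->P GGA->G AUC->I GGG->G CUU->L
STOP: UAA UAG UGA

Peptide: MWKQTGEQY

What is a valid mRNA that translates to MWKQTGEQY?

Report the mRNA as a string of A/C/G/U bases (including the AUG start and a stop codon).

residue 1: M -> AUG (start codon)
residue 2: W -> UGG (only codon)
residue 3: K codons sorted = AAA,AAG -> pick first = AAA
residue 4: Q codons sorted = CAA,CAG -> pick first = CAA
residue 5: T codons sorted = ACA,ACC,ACG,ACU -> pick first = ACA
residue 6: G codons sorted = GGA,GGC,GGG,GGU -> pick first = GGA
residue 7: E codons sorted = GAA,GAG -> pick first = GAA
residue 8: Q codons sorted = CAA,CAG -> pick first = CAA
residue 9: Y codons sorted = UAC,UAU -> pick first = UAC
terminator: stop codons sorted = UAA,UAG,UGA -> pick first = UAA

Answer: mRNA: AUGUGGAAACAAACAGGAGAACAAUACUAA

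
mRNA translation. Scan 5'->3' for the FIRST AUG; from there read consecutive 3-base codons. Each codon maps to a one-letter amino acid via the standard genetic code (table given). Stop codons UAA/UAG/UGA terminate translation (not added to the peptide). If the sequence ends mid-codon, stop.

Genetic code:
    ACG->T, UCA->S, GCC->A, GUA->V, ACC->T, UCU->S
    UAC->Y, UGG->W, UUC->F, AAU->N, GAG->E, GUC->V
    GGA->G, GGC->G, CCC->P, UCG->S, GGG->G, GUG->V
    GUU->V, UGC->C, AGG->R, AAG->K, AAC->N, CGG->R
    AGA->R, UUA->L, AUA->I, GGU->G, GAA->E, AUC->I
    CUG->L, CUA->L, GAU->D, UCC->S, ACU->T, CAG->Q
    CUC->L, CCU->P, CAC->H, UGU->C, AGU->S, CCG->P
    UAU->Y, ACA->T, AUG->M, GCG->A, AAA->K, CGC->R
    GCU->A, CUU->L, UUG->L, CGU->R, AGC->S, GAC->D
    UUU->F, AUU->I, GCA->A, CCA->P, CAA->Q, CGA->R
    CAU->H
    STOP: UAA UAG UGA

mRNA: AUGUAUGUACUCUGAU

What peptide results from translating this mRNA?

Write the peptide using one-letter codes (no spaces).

Answer: MYVL

Derivation:
start AUG at pos 0
pos 0: AUG -> M; peptide=M
pos 3: UAU -> Y; peptide=MY
pos 6: GUA -> V; peptide=MYV
pos 9: CUC -> L; peptide=MYVL
pos 12: UGA -> STOP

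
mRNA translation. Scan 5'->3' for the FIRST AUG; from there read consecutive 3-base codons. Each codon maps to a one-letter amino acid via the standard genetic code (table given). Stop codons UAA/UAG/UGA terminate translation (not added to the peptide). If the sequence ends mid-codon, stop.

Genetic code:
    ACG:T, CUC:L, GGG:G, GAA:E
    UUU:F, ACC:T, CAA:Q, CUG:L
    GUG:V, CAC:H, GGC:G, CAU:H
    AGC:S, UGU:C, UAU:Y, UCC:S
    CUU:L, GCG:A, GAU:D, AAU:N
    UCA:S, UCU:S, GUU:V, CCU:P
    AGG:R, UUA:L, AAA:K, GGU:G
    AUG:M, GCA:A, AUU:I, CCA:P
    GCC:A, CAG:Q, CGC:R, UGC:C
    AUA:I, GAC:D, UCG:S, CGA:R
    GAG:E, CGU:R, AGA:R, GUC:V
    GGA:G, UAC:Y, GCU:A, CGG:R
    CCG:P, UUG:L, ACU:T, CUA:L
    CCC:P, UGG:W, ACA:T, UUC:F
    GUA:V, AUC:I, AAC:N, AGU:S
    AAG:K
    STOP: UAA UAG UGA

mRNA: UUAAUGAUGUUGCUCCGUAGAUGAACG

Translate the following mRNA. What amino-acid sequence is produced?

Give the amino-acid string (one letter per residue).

Answer: MMLLRR

Derivation:
start AUG at pos 3
pos 3: AUG -> M; peptide=M
pos 6: AUG -> M; peptide=MM
pos 9: UUG -> L; peptide=MML
pos 12: CUC -> L; peptide=MMLL
pos 15: CGU -> R; peptide=MMLLR
pos 18: AGA -> R; peptide=MMLLRR
pos 21: UGA -> STOP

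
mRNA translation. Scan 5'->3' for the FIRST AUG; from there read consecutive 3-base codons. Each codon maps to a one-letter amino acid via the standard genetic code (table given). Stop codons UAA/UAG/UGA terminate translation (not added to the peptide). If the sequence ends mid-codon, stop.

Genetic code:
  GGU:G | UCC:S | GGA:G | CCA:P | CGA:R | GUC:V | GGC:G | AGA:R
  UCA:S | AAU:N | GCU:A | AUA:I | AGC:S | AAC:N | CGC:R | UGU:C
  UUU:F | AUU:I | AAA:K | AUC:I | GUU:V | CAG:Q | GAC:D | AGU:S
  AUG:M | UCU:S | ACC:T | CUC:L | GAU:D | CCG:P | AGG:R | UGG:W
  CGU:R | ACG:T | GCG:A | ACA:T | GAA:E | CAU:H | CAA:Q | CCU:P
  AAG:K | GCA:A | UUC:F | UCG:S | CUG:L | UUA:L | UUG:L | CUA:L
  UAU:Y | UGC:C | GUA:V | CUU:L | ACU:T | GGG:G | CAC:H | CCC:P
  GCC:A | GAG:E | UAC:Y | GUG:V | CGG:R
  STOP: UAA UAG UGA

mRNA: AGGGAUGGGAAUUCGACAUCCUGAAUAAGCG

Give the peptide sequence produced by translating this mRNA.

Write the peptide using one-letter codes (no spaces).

start AUG at pos 4
pos 4: AUG -> M; peptide=M
pos 7: GGA -> G; peptide=MG
pos 10: AUU -> I; peptide=MGI
pos 13: CGA -> R; peptide=MGIR
pos 16: CAU -> H; peptide=MGIRH
pos 19: CCU -> P; peptide=MGIRHP
pos 22: GAA -> E; peptide=MGIRHPE
pos 25: UAA -> STOP

Answer: MGIRHPE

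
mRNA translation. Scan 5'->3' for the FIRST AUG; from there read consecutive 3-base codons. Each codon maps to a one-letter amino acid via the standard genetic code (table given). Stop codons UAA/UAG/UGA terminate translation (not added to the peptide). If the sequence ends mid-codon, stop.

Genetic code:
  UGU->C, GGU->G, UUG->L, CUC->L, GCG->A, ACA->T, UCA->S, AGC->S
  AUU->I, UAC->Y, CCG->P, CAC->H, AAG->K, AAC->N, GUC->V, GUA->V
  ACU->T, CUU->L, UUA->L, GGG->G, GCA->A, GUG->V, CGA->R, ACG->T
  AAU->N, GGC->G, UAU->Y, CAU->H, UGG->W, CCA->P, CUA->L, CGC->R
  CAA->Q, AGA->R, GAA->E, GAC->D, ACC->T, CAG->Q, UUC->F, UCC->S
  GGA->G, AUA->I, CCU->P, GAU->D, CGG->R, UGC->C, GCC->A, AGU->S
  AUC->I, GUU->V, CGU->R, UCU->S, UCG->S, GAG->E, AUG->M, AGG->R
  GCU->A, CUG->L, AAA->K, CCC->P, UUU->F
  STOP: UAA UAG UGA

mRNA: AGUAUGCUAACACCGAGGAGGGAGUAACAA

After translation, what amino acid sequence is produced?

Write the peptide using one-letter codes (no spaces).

Answer: MLTPRRE

Derivation:
start AUG at pos 3
pos 3: AUG -> M; peptide=M
pos 6: CUA -> L; peptide=ML
pos 9: ACA -> T; peptide=MLT
pos 12: CCG -> P; peptide=MLTP
pos 15: AGG -> R; peptide=MLTPR
pos 18: AGG -> R; peptide=MLTPRR
pos 21: GAG -> E; peptide=MLTPRRE
pos 24: UAA -> STOP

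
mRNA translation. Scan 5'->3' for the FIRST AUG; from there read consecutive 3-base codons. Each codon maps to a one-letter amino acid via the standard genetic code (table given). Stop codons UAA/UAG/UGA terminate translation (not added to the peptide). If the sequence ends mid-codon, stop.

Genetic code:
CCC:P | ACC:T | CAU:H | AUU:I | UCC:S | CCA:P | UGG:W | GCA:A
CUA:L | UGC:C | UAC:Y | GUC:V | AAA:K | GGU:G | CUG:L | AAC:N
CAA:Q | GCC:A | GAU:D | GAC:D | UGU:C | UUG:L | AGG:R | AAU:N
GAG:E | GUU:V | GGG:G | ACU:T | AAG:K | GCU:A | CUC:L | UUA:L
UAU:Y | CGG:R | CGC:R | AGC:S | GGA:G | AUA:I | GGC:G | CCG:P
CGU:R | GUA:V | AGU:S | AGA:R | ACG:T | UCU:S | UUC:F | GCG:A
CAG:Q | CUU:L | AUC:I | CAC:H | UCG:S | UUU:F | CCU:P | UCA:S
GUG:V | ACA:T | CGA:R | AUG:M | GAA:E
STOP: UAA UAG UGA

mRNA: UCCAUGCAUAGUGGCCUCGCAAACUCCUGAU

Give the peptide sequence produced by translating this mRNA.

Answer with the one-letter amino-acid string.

Answer: MHSGLANS

Derivation:
start AUG at pos 3
pos 3: AUG -> M; peptide=M
pos 6: CAU -> H; peptide=MH
pos 9: AGU -> S; peptide=MHS
pos 12: GGC -> G; peptide=MHSG
pos 15: CUC -> L; peptide=MHSGL
pos 18: GCA -> A; peptide=MHSGLA
pos 21: AAC -> N; peptide=MHSGLAN
pos 24: UCC -> S; peptide=MHSGLANS
pos 27: UGA -> STOP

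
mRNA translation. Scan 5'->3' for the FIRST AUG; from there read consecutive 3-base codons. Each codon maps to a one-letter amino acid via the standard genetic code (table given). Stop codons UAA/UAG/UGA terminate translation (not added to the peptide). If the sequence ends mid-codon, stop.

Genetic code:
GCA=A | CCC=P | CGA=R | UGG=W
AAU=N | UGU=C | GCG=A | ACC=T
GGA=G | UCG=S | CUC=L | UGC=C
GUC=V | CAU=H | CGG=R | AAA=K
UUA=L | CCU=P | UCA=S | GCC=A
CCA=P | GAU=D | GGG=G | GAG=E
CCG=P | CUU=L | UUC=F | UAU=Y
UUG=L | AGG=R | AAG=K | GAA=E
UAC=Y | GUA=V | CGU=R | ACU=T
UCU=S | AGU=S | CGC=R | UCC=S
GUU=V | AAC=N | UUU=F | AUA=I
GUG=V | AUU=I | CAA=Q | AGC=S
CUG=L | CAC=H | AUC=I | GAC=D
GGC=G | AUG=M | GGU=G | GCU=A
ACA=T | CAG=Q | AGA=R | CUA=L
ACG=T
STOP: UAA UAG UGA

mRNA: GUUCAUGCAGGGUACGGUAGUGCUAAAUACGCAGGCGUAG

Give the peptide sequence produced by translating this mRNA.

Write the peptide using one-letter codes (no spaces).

Answer: MQGTVVLNTQA

Derivation:
start AUG at pos 4
pos 4: AUG -> M; peptide=M
pos 7: CAG -> Q; peptide=MQ
pos 10: GGU -> G; peptide=MQG
pos 13: ACG -> T; peptide=MQGT
pos 16: GUA -> V; peptide=MQGTV
pos 19: GUG -> V; peptide=MQGTVV
pos 22: CUA -> L; peptide=MQGTVVL
pos 25: AAU -> N; peptide=MQGTVVLN
pos 28: ACG -> T; peptide=MQGTVVLNT
pos 31: CAG -> Q; peptide=MQGTVVLNTQ
pos 34: GCG -> A; peptide=MQGTVVLNTQA
pos 37: UAG -> STOP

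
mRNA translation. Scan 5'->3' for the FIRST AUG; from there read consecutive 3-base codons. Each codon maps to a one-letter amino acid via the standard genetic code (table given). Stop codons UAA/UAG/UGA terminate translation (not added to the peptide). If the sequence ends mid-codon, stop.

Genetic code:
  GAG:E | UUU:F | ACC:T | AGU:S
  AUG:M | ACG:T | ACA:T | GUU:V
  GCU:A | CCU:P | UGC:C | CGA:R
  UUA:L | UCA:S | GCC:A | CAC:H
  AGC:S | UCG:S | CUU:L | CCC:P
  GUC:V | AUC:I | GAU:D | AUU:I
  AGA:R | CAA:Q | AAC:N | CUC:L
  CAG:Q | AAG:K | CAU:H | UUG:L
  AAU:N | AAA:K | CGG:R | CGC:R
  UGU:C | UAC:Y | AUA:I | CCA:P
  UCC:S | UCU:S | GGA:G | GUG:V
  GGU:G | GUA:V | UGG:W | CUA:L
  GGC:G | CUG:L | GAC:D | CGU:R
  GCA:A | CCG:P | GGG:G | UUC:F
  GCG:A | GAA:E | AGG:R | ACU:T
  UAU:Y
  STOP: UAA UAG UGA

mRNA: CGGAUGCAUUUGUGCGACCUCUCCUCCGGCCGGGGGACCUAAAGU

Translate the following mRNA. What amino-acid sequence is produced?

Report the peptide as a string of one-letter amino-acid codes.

start AUG at pos 3
pos 3: AUG -> M; peptide=M
pos 6: CAU -> H; peptide=MH
pos 9: UUG -> L; peptide=MHL
pos 12: UGC -> C; peptide=MHLC
pos 15: GAC -> D; peptide=MHLCD
pos 18: CUC -> L; peptide=MHLCDL
pos 21: UCC -> S; peptide=MHLCDLS
pos 24: UCC -> S; peptide=MHLCDLSS
pos 27: GGC -> G; peptide=MHLCDLSSG
pos 30: CGG -> R; peptide=MHLCDLSSGR
pos 33: GGG -> G; peptide=MHLCDLSSGRG
pos 36: ACC -> T; peptide=MHLCDLSSGRGT
pos 39: UAA -> STOP

Answer: MHLCDLSSGRGT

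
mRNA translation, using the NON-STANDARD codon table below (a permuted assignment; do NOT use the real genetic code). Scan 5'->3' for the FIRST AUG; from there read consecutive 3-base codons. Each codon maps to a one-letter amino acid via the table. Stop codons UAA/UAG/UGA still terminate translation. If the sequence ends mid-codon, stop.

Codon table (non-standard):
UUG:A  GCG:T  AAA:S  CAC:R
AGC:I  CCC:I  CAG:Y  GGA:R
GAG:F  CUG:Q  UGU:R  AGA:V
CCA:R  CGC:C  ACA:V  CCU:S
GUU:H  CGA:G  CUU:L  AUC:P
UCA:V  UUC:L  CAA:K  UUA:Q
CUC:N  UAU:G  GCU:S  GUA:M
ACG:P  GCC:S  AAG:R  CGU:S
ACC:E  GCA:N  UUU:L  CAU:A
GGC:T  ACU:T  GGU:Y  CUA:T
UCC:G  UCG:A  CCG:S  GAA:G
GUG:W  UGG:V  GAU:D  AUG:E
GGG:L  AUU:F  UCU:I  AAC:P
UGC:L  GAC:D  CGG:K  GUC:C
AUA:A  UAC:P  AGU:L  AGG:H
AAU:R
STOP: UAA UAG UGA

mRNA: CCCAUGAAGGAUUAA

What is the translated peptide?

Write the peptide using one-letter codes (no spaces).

start AUG at pos 3
pos 3: AUG -> E; peptide=E
pos 6: AAG -> R; peptide=ER
pos 9: GAU -> D; peptide=ERD
pos 12: UAA -> STOP

Answer: ERD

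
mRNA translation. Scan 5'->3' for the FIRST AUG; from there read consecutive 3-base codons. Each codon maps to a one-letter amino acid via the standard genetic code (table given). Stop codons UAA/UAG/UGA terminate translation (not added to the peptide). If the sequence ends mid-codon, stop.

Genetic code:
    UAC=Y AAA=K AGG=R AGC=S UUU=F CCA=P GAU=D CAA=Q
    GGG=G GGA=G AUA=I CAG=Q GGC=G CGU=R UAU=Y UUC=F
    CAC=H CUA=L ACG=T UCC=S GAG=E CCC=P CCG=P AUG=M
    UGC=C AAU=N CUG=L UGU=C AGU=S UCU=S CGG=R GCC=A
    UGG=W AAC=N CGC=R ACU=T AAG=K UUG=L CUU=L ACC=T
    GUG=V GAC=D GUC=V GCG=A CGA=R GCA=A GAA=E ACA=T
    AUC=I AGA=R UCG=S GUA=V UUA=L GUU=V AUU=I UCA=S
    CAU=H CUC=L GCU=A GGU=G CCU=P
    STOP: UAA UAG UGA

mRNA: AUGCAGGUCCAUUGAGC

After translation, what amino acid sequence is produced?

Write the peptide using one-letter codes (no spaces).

start AUG at pos 0
pos 0: AUG -> M; peptide=M
pos 3: CAG -> Q; peptide=MQ
pos 6: GUC -> V; peptide=MQV
pos 9: CAU -> H; peptide=MQVH
pos 12: UGA -> STOP

Answer: MQVH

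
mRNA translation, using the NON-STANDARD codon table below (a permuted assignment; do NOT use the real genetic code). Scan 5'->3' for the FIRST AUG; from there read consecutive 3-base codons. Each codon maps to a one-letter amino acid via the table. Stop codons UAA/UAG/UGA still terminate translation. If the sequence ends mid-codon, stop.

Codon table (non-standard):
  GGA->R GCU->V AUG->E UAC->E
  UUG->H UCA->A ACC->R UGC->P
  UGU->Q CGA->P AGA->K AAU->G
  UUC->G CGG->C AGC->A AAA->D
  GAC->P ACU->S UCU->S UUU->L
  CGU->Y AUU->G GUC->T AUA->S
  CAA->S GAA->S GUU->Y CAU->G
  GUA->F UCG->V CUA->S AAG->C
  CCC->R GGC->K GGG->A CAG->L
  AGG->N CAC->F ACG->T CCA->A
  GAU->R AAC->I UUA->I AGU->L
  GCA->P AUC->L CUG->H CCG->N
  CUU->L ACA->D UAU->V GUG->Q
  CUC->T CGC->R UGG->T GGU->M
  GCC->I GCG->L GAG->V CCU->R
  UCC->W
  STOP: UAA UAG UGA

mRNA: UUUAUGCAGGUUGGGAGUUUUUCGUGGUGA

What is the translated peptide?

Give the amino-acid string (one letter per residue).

start AUG at pos 3
pos 3: AUG -> E; peptide=E
pos 6: CAG -> L; peptide=EL
pos 9: GUU -> Y; peptide=ELY
pos 12: GGG -> A; peptide=ELYA
pos 15: AGU -> L; peptide=ELYAL
pos 18: UUU -> L; peptide=ELYALL
pos 21: UCG -> V; peptide=ELYALLV
pos 24: UGG -> T; peptide=ELYALLVT
pos 27: UGA -> STOP

Answer: ELYALLVT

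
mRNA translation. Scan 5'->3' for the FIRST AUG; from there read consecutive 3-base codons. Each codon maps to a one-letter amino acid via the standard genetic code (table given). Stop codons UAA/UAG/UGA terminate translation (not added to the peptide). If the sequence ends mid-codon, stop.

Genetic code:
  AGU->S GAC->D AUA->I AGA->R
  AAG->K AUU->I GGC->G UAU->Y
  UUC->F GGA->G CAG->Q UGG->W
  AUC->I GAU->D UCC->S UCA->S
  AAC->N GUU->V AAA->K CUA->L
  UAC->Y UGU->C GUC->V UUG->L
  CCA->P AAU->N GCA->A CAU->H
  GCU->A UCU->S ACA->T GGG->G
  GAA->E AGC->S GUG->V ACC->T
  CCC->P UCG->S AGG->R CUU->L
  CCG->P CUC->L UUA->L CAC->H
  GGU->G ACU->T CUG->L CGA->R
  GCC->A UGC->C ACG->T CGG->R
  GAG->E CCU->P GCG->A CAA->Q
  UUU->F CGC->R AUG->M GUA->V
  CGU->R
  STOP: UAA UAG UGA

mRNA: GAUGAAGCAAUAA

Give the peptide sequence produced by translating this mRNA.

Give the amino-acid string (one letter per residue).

start AUG at pos 1
pos 1: AUG -> M; peptide=M
pos 4: AAG -> K; peptide=MK
pos 7: CAA -> Q; peptide=MKQ
pos 10: UAA -> STOP

Answer: MKQ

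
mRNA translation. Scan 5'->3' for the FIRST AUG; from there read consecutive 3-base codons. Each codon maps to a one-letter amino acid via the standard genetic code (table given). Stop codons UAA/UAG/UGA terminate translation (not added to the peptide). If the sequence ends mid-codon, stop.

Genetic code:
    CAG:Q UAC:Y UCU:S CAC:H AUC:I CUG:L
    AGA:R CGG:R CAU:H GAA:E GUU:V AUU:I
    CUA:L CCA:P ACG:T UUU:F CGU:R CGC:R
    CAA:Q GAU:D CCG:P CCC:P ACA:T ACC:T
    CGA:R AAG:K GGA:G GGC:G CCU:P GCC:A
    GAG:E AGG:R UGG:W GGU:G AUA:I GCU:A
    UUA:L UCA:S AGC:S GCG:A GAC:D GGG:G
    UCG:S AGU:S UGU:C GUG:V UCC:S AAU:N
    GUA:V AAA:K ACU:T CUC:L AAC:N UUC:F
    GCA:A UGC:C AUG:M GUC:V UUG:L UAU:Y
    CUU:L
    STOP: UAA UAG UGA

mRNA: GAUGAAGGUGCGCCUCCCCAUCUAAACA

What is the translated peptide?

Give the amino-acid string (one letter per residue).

Answer: MKVRLPI

Derivation:
start AUG at pos 1
pos 1: AUG -> M; peptide=M
pos 4: AAG -> K; peptide=MK
pos 7: GUG -> V; peptide=MKV
pos 10: CGC -> R; peptide=MKVR
pos 13: CUC -> L; peptide=MKVRL
pos 16: CCC -> P; peptide=MKVRLP
pos 19: AUC -> I; peptide=MKVRLPI
pos 22: UAA -> STOP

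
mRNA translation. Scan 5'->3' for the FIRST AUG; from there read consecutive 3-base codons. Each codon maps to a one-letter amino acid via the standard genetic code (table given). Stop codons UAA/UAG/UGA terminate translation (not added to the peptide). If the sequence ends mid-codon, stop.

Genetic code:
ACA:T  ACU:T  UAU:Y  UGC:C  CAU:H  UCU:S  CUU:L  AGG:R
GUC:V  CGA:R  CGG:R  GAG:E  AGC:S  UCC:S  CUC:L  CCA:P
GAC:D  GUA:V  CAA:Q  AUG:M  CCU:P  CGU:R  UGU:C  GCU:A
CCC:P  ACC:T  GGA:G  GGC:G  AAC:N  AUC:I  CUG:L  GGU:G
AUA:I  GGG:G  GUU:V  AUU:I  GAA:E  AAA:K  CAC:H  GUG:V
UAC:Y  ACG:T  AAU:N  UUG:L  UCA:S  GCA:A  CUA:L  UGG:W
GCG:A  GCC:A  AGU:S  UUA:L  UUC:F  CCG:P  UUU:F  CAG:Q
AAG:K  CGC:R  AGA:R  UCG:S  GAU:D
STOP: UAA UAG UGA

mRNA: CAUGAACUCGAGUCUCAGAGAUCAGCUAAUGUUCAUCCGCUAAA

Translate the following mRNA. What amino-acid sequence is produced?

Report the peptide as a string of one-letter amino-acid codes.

Answer: MNSSLRDQLMFIR

Derivation:
start AUG at pos 1
pos 1: AUG -> M; peptide=M
pos 4: AAC -> N; peptide=MN
pos 7: UCG -> S; peptide=MNS
pos 10: AGU -> S; peptide=MNSS
pos 13: CUC -> L; peptide=MNSSL
pos 16: AGA -> R; peptide=MNSSLR
pos 19: GAU -> D; peptide=MNSSLRD
pos 22: CAG -> Q; peptide=MNSSLRDQ
pos 25: CUA -> L; peptide=MNSSLRDQL
pos 28: AUG -> M; peptide=MNSSLRDQLM
pos 31: UUC -> F; peptide=MNSSLRDQLMF
pos 34: AUC -> I; peptide=MNSSLRDQLMFI
pos 37: CGC -> R; peptide=MNSSLRDQLMFIR
pos 40: UAA -> STOP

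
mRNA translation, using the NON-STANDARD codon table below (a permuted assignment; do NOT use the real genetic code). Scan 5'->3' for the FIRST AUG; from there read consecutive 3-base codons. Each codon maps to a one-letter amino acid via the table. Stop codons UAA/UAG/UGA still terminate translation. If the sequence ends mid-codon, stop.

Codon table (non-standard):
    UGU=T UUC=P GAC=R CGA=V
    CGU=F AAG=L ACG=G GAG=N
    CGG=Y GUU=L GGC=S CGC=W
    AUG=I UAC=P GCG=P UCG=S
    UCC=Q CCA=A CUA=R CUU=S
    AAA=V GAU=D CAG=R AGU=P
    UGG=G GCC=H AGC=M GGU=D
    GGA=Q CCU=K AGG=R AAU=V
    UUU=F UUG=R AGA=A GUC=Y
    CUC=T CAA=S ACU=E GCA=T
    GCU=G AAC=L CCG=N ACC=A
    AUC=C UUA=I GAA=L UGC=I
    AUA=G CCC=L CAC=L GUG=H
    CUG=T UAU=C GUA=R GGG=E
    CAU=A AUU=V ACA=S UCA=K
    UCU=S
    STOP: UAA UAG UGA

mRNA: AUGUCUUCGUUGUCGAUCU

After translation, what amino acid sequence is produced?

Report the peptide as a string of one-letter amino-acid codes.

Answer: ISSRSC

Derivation:
start AUG at pos 0
pos 0: AUG -> I; peptide=I
pos 3: UCU -> S; peptide=IS
pos 6: UCG -> S; peptide=ISS
pos 9: UUG -> R; peptide=ISSR
pos 12: UCG -> S; peptide=ISSRS
pos 15: AUC -> C; peptide=ISSRSC
pos 18: only 1 nt remain (<3), stop (end of mRNA)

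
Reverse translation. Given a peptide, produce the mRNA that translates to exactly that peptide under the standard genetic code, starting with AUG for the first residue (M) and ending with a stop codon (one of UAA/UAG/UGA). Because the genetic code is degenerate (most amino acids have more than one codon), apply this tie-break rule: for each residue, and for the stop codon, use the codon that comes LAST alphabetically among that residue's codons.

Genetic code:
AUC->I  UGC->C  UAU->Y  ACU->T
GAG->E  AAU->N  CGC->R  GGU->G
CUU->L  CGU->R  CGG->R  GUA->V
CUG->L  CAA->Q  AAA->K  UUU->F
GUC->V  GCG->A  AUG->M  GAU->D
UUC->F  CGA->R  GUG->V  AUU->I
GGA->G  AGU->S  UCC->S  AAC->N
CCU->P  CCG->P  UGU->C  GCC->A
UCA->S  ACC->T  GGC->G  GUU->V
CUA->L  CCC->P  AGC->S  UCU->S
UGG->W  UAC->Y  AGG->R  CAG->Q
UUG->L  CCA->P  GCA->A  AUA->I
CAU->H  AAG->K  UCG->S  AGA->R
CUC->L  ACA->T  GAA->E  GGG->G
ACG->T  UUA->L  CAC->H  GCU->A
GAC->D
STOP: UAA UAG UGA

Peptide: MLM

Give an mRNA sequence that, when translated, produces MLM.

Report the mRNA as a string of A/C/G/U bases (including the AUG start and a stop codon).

residue 1: M -> AUG (start codon)
residue 2: L codons sorted = CUA,CUC,CUG,CUU,UUA,UUG -> pick last = UUG
residue 3: M -> AUG (only codon)
terminator: stop codons sorted = UAA,UAG,UGA -> pick last = UGA

Answer: mRNA: AUGUUGAUGUGA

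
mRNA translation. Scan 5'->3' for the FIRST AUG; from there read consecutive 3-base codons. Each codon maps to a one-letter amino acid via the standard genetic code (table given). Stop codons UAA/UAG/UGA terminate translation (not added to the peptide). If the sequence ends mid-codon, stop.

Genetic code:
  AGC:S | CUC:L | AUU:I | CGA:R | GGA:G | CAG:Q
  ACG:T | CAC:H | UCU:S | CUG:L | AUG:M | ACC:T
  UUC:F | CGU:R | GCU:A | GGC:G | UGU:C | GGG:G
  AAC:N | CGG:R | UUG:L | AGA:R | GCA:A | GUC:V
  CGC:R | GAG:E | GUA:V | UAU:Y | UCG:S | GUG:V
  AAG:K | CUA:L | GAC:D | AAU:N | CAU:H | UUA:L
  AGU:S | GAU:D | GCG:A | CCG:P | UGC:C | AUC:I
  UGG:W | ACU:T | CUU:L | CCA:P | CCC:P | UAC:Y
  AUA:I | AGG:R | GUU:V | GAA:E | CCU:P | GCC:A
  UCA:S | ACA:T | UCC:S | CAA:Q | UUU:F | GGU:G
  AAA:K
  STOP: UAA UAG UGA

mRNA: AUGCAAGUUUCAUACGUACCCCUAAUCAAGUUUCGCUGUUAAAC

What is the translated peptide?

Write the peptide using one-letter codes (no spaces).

start AUG at pos 0
pos 0: AUG -> M; peptide=M
pos 3: CAA -> Q; peptide=MQ
pos 6: GUU -> V; peptide=MQV
pos 9: UCA -> S; peptide=MQVS
pos 12: UAC -> Y; peptide=MQVSY
pos 15: GUA -> V; peptide=MQVSYV
pos 18: CCC -> P; peptide=MQVSYVP
pos 21: CUA -> L; peptide=MQVSYVPL
pos 24: AUC -> I; peptide=MQVSYVPLI
pos 27: AAG -> K; peptide=MQVSYVPLIK
pos 30: UUU -> F; peptide=MQVSYVPLIKF
pos 33: CGC -> R; peptide=MQVSYVPLIKFR
pos 36: UGU -> C; peptide=MQVSYVPLIKFRC
pos 39: UAA -> STOP

Answer: MQVSYVPLIKFRC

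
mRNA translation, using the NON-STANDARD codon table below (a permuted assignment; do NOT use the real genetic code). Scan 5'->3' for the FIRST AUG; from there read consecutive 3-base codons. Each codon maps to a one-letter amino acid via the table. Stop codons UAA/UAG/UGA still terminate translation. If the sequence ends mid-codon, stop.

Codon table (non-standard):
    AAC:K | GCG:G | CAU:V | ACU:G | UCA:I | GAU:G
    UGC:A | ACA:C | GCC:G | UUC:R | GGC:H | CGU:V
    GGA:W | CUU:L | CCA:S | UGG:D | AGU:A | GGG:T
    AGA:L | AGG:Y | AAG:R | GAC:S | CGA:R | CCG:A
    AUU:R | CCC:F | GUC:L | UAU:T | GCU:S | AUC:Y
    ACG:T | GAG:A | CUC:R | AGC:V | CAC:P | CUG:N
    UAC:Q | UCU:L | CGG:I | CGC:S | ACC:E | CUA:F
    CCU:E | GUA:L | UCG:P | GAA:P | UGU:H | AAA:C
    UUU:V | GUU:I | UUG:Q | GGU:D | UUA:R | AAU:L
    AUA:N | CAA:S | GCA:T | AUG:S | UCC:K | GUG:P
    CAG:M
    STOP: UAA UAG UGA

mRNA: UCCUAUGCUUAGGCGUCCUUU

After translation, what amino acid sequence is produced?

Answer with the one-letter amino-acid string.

start AUG at pos 4
pos 4: AUG -> S; peptide=S
pos 7: CUU -> L; peptide=SL
pos 10: AGG -> Y; peptide=SLY
pos 13: CGU -> V; peptide=SLYV
pos 16: CCU -> E; peptide=SLYVE
pos 19: only 2 nt remain (<3), stop (end of mRNA)

Answer: SLYVE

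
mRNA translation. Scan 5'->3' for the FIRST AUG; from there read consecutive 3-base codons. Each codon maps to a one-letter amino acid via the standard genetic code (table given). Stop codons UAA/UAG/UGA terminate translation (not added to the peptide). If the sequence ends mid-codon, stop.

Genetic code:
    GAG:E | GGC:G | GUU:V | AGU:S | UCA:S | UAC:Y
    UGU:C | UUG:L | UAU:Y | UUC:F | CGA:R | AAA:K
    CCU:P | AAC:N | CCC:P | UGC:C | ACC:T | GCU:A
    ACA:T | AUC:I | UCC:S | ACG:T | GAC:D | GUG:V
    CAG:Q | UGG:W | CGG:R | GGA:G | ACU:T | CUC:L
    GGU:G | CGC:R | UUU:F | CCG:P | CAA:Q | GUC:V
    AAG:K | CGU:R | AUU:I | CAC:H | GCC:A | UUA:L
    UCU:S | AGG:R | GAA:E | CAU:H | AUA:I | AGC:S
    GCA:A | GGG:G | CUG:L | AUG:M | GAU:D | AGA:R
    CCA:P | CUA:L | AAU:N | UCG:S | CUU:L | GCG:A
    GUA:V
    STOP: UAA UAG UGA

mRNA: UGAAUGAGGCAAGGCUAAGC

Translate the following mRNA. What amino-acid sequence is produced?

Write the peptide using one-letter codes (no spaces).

Answer: MRQG

Derivation:
start AUG at pos 3
pos 3: AUG -> M; peptide=M
pos 6: AGG -> R; peptide=MR
pos 9: CAA -> Q; peptide=MRQ
pos 12: GGC -> G; peptide=MRQG
pos 15: UAA -> STOP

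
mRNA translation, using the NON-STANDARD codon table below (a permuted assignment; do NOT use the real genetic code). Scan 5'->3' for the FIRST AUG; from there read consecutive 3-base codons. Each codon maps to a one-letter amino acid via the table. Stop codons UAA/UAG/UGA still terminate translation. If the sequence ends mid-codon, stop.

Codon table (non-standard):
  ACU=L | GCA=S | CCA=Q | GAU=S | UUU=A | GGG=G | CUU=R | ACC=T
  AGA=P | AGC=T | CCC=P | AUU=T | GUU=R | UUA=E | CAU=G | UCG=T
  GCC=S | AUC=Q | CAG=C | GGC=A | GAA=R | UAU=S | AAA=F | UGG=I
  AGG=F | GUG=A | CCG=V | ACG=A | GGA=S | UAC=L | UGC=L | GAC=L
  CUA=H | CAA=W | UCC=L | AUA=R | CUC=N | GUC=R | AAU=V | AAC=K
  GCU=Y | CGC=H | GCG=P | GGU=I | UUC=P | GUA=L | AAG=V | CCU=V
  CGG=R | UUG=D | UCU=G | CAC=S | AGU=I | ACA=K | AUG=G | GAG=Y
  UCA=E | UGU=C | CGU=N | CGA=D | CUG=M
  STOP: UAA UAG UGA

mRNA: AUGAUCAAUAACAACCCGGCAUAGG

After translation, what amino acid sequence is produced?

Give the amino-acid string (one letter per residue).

Answer: GQVKKVS

Derivation:
start AUG at pos 0
pos 0: AUG -> G; peptide=G
pos 3: AUC -> Q; peptide=GQ
pos 6: AAU -> V; peptide=GQV
pos 9: AAC -> K; peptide=GQVK
pos 12: AAC -> K; peptide=GQVKK
pos 15: CCG -> V; peptide=GQVKKV
pos 18: GCA -> S; peptide=GQVKKVS
pos 21: UAG -> STOP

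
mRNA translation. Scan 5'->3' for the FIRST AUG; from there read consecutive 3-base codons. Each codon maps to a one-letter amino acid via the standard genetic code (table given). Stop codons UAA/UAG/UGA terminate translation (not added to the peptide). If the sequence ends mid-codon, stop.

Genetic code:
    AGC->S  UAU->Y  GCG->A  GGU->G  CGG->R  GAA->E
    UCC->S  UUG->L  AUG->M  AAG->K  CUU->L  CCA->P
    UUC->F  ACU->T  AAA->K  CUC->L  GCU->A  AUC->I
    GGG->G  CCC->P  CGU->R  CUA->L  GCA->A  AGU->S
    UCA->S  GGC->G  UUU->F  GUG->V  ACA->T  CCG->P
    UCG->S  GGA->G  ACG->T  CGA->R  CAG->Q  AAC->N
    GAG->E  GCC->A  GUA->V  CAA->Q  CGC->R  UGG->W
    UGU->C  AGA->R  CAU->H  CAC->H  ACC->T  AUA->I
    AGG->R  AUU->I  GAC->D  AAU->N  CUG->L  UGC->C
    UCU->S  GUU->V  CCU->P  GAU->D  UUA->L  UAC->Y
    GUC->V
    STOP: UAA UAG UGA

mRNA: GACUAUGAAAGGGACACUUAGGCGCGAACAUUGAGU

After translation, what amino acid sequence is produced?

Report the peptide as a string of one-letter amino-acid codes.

start AUG at pos 4
pos 4: AUG -> M; peptide=M
pos 7: AAA -> K; peptide=MK
pos 10: GGG -> G; peptide=MKG
pos 13: ACA -> T; peptide=MKGT
pos 16: CUU -> L; peptide=MKGTL
pos 19: AGG -> R; peptide=MKGTLR
pos 22: CGC -> R; peptide=MKGTLRR
pos 25: GAA -> E; peptide=MKGTLRRE
pos 28: CAU -> H; peptide=MKGTLRREH
pos 31: UGA -> STOP

Answer: MKGTLRREH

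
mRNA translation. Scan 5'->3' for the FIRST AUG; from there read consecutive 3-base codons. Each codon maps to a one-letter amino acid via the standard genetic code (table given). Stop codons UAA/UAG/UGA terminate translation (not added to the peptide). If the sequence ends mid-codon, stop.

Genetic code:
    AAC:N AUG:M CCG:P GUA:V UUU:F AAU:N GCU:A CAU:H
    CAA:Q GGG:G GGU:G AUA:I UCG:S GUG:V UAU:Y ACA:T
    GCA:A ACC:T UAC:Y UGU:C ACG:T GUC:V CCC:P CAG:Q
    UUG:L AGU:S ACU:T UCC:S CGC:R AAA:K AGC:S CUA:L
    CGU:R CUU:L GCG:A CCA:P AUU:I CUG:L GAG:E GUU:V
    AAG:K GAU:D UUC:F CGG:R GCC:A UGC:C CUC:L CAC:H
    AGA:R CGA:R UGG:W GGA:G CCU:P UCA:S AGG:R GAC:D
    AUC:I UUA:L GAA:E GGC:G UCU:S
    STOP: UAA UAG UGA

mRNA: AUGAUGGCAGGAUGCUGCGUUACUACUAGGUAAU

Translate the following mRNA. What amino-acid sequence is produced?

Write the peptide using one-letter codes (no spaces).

Answer: MMAGCCVTTR

Derivation:
start AUG at pos 0
pos 0: AUG -> M; peptide=M
pos 3: AUG -> M; peptide=MM
pos 6: GCA -> A; peptide=MMA
pos 9: GGA -> G; peptide=MMAG
pos 12: UGC -> C; peptide=MMAGC
pos 15: UGC -> C; peptide=MMAGCC
pos 18: GUU -> V; peptide=MMAGCCV
pos 21: ACU -> T; peptide=MMAGCCVT
pos 24: ACU -> T; peptide=MMAGCCVTT
pos 27: AGG -> R; peptide=MMAGCCVTTR
pos 30: UAA -> STOP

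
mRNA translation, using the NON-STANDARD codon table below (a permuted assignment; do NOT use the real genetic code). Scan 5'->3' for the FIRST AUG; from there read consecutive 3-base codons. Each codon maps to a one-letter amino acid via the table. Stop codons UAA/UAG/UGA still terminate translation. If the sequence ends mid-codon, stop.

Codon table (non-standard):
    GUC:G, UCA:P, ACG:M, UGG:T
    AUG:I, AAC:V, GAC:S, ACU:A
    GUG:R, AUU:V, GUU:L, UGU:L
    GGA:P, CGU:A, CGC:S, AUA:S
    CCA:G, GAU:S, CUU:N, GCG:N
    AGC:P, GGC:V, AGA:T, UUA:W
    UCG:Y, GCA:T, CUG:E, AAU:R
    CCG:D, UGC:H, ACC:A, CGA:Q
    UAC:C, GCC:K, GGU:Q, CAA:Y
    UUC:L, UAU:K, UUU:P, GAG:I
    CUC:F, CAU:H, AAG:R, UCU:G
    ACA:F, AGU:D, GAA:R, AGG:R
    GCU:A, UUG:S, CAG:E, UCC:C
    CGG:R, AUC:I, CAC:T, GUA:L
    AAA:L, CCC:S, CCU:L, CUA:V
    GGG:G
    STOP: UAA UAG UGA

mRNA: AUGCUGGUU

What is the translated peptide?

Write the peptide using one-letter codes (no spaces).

Answer: IEL

Derivation:
start AUG at pos 0
pos 0: AUG -> I; peptide=I
pos 3: CUG -> E; peptide=IE
pos 6: GUU -> L; peptide=IEL
pos 9: only 0 nt remain (<3), stop (end of mRNA)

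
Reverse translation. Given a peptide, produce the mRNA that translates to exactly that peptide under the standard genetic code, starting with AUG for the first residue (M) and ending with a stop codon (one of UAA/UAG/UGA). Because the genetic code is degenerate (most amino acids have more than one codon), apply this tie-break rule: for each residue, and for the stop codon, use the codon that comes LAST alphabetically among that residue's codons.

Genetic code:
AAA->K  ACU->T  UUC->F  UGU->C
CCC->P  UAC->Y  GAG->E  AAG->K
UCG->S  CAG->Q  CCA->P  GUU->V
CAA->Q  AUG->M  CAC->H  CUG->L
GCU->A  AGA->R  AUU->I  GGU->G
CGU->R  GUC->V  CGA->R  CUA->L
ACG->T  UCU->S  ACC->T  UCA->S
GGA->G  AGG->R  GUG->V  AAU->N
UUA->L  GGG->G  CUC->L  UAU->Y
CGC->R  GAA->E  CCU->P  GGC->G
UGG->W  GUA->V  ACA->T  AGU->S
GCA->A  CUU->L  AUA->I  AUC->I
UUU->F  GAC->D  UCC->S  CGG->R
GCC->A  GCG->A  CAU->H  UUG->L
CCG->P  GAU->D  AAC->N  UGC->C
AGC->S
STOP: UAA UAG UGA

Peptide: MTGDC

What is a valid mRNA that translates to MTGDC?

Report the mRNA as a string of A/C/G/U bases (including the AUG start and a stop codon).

residue 1: M -> AUG (start codon)
residue 2: T codons sorted = ACA,ACC,ACG,ACU -> pick last = ACU
residue 3: G codons sorted = GGA,GGC,GGG,GGU -> pick last = GGU
residue 4: D codons sorted = GAC,GAU -> pick last = GAU
residue 5: C codons sorted = UGC,UGU -> pick last = UGU
terminator: stop codons sorted = UAA,UAG,UGA -> pick last = UGA

Answer: mRNA: AUGACUGGUGAUUGUUGA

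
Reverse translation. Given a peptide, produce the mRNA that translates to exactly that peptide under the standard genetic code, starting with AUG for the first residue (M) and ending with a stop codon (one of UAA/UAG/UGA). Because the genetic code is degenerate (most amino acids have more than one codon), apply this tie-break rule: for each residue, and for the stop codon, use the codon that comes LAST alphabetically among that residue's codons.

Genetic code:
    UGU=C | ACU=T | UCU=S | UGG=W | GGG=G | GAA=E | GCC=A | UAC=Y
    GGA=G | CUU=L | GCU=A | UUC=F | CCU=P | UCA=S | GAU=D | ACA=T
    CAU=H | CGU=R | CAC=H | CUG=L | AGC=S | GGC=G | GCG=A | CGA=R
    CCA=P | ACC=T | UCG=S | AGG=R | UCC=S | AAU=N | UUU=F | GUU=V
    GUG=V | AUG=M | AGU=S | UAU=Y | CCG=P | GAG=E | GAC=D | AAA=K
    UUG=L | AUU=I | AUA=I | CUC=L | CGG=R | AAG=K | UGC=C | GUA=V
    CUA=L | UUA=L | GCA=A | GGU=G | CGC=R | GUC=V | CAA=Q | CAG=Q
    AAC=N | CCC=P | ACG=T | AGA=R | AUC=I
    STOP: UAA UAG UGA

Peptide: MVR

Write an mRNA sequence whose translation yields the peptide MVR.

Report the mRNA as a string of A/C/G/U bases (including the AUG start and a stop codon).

residue 1: M -> AUG (start codon)
residue 2: V codons sorted = GUA,GUC,GUG,GUU -> pick last = GUU
residue 3: R codons sorted = AGA,AGG,CGA,CGC,CGG,CGU -> pick last = CGU
terminator: stop codons sorted = UAA,UAG,UGA -> pick last = UGA

Answer: mRNA: AUGGUUCGUUGA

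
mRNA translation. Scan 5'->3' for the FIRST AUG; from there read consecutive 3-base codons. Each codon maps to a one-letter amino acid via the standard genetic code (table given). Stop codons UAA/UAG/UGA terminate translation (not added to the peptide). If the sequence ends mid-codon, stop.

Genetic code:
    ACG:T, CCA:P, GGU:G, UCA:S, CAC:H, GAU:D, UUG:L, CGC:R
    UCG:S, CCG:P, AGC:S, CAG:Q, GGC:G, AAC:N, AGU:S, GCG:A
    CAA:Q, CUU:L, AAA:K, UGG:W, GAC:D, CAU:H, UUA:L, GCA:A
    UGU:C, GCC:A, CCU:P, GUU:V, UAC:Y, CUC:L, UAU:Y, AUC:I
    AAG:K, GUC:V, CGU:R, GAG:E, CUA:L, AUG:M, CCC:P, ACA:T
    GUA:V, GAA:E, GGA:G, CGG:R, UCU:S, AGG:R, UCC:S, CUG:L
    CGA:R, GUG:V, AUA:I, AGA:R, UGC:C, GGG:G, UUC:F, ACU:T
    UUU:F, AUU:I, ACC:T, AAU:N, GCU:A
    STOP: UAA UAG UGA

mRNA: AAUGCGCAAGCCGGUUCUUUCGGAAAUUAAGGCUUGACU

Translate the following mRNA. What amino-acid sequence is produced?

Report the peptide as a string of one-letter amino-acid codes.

start AUG at pos 1
pos 1: AUG -> M; peptide=M
pos 4: CGC -> R; peptide=MR
pos 7: AAG -> K; peptide=MRK
pos 10: CCG -> P; peptide=MRKP
pos 13: GUU -> V; peptide=MRKPV
pos 16: CUU -> L; peptide=MRKPVL
pos 19: UCG -> S; peptide=MRKPVLS
pos 22: GAA -> E; peptide=MRKPVLSE
pos 25: AUU -> I; peptide=MRKPVLSEI
pos 28: AAG -> K; peptide=MRKPVLSEIK
pos 31: GCU -> A; peptide=MRKPVLSEIKA
pos 34: UGA -> STOP

Answer: MRKPVLSEIKA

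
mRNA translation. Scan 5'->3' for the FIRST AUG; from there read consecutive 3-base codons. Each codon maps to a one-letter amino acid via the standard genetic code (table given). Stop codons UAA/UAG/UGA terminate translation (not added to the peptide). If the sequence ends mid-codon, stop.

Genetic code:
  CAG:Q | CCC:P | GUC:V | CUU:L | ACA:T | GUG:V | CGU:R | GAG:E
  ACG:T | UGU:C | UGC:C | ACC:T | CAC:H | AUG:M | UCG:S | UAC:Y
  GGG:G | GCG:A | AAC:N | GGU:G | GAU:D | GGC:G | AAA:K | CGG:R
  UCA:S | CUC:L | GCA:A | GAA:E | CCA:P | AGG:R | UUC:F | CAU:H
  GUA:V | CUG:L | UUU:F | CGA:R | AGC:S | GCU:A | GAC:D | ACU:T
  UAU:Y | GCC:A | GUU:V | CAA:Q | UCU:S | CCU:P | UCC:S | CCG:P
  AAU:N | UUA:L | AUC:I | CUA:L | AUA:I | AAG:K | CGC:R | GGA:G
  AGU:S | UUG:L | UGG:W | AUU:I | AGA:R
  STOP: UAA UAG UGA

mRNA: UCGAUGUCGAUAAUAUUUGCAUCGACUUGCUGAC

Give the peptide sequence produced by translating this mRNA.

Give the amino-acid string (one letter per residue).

Answer: MSIIFASTC

Derivation:
start AUG at pos 3
pos 3: AUG -> M; peptide=M
pos 6: UCG -> S; peptide=MS
pos 9: AUA -> I; peptide=MSI
pos 12: AUA -> I; peptide=MSII
pos 15: UUU -> F; peptide=MSIIF
pos 18: GCA -> A; peptide=MSIIFA
pos 21: UCG -> S; peptide=MSIIFAS
pos 24: ACU -> T; peptide=MSIIFAST
pos 27: UGC -> C; peptide=MSIIFASTC
pos 30: UGA -> STOP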